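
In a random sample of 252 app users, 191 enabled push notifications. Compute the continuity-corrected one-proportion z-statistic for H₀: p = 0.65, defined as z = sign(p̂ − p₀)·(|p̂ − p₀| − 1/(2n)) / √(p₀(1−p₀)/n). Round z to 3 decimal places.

p̂ = 191/252 = 0.75794. p̂ − p₀ = 0.107937.
Continuity correction 1/(2n) = 1/504 = 0.001984.
Corrected numerator: |0.107937| − 0.001984 = 0.105953.
Null standard error: √(0.65·0.35/252) = √0.000902778 = 0.030046.
z = (+)0.105953/0.030046 = 3.526.

z = 3.526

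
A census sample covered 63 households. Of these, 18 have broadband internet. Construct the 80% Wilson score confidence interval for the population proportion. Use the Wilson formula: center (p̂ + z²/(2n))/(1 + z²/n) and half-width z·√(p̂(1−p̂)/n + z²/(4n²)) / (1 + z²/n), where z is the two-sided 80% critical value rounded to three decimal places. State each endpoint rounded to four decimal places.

Here p̂ = 18/63 = 0.28571 and z = 1.282 (z² = 1.643524).
Denominator 1 + z²/n = 1 + 1.643524/63 = 1.026088.
Adjusted center: (0.28571 + z²/(2n))/1.026088 = 0.29116.
Radicand: p̂(1−p̂)/n + z²/(4n²) = 0.003239391 + 0.000103523 = 0.003342914.
Half-width = 1.282·√0.003342914/1.026088 = 0.07224.
CI: 0.29116 ± 0.07224 = (0.2189, 0.3634).

(0.2189, 0.3634)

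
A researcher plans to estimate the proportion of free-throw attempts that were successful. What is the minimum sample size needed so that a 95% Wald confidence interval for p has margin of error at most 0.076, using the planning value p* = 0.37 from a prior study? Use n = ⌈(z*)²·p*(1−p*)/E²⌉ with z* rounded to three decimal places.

z* = 1.960 at the 95% level.
p*(1−p*) = 0.37·0.63 = 0.2331.
Required n before rounding: 3.841600 × 0.2331 / 0.076² = 155.034.
Rounding up, n = 156.

n = 156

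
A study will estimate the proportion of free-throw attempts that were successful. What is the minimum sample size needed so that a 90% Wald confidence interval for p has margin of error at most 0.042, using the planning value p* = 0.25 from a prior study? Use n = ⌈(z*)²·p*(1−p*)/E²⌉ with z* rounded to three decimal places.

n = 288

For 90% confidence, z* = 1.645.
p*(1−p*) = 0.25·0.75 = 0.1875.
(z*)²·p*(1−p*)/E² = 2.706025·0.1875/0.001764 = 287.630.
⌈287.630⌉ = 288.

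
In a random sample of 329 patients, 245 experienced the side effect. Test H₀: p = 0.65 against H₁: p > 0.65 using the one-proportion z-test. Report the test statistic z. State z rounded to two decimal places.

p̂ = 245/329 = 0.74468.
Null standard error: √(0.65·0.35/329) = √0.000691489 = 0.026296.
z = (0.74468 − 0.65)/0.026296 = 0.09468/0.026296 = 3.60.

z = 3.60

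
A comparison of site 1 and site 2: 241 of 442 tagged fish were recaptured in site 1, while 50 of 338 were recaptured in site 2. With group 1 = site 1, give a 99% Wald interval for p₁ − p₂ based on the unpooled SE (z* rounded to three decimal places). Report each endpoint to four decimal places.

(0.3186, 0.4760)

p̂₁ = 241/442 = 0.54525, p̂₂ = 50/338 = 0.14793; p̂₁ − p̂₂ = 0.39732.
Unpooled SE = √(p̂₁(1−p̂₁)/n₁ + p̂₂(1−p̂₂)/n₂) = √(0.000560979 + 0.000372917) = 0.030560.
The 99% critical value is z* = 2.576. Margin = 2.576·0.030560 = 0.07872.
So the interval runs from 0.3186 to 0.4760.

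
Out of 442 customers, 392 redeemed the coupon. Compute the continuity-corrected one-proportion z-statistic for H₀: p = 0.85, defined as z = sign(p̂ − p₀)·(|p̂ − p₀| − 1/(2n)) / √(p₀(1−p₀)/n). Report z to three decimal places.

With x = 392 successes in n = 442, p̂ = 0.88688. p̂ − p₀ = 0.036878.
Continuity correction 1/(2n) = 1/884 = 0.001131.
Corrected numerator: |0.036878| − 0.001131 = 0.035747.
Null standard error: √(0.85·0.15/442) = √0.000288462 = 0.016984.
z = (+)0.035747/0.016984 = 2.105.

z = 2.105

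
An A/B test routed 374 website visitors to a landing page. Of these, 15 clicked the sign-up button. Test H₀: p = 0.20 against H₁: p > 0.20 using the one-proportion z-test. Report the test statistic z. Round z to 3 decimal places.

With x = 15 successes in n = 374, p̂ = 0.04011.
SE₀ = √(0.20·0.80/374) = 0.020684.
Test statistic: z = -0.15989/0.020684 = -7.730.

z = -7.730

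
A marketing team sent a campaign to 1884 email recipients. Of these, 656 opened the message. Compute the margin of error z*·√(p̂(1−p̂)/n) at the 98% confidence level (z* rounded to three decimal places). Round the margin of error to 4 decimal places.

ME = 0.0255

Sample proportion p̂ = 656/1884 = 0.34820.
SE = √(p̂(1−p̂)/n) = √(0.226955/1884) = 0.010976.
The 98% critical value is z* = 2.326.
So ME = 0.0255.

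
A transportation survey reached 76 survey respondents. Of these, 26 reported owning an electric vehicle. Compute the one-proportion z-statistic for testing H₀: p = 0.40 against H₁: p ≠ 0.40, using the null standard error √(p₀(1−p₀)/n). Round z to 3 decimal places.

The sample proportion is 26/76 = 0.34211.
SE₀ = √(0.40·0.60/76) = 0.056195.
z = (p̂ − p₀)/SE = (0.34211 − 0.40)/0.056195 = -1.030.

z = -1.030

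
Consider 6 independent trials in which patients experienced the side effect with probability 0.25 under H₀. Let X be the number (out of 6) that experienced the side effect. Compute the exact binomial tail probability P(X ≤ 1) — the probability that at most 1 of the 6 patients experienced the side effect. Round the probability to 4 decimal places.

X ~ Binomial(n=6, p=0.25).
P(X ≤ 1) = C(6,0)·0.25^0·0.75^6 + C(6,1)·0.25^1·0.75^5.
= 0.177979 + 0.355957 = 0.5339.

P = 0.5339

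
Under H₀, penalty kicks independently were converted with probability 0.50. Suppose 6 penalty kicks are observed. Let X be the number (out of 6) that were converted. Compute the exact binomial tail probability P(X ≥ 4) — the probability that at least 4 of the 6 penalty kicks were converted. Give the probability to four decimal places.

P = 0.3438

X is binomial with n = 6 and p = 0.50.
P(X ≥ 4) = C(6,4)·0.50^4·0.50^2 + C(6,5)·0.50^5·0.50^1 + C(6,6)·0.50^6·0.50^0.
= 0.234375 + 0.093750 + 0.015625 = 0.3438.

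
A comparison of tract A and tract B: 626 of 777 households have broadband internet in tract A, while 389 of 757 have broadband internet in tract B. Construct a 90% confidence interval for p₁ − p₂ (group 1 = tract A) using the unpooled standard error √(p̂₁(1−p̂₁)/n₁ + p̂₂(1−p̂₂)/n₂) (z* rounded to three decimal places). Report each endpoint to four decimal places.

p̂₁ = 0.80566, p̂₂ = 0.51387, so the observed difference is 0.29179.
Unpooled SE = √(p̂₁(1−p̂₁)/n₁ + p̂₂(1−p̂₂)/n₂) = √(0.000201506 + 0.000329997) = 0.023054.
z* = 1.645 at the 90% level. Margin of error = 0.03792.
So the interval runs from 0.2539 to 0.3297.

(0.2539, 0.3297)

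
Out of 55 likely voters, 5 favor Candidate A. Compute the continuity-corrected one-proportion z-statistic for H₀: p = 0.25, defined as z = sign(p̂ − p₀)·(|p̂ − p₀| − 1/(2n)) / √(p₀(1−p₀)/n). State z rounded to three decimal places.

z = -2.569

With x = 5 successes in n = 55, p̂ = 0.09091. p̂ − p₀ = -0.159091.
Continuity correction 1/(2n) = 1/110 = 0.009091.
Corrected numerator: |-0.159091| − 0.009091 = 0.150000.
Under H₀, SE = √(p₀(1−p₀)/n) = √(0.25·0.75/55) = √0.003409091 = 0.058387.
z = (−)0.150000/0.058387 = -2.569.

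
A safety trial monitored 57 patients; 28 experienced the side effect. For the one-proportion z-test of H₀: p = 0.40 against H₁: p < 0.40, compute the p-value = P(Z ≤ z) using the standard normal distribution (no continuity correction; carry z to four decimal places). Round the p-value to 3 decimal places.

p-value = 0.920

With x = 28 successes in n = 57, p̂ = 0.49123.
Null standard error: √(0.40·0.60/57) = √0.004210526 = 0.064889.
Test statistic (full precision, shown to 4 dp): z = (28/57 − 0.40)/SE₀ ≈ 1.4059.
From the standard normal, P(Z ≤ z) = 0.920.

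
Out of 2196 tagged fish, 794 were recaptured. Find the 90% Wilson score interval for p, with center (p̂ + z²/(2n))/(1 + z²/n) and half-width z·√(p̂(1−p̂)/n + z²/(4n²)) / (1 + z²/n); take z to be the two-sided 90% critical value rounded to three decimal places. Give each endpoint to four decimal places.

Here p̂ = 794/2196 = 0.36157 and z = 1.645 (z² = 2.706025).
Denominator 1 + z²/n = 1 + 2.706025/2196 = 1.001232.
Adjusted center: (0.36157 + z²/(2n))/1.001232 = 0.36174.
Radicand: p̂(1−p̂)/n + z²/(4n²) = 0.000105117 + 0.000000140 = 0.000105257.
Half-width = z·√(radicand)/denom = 1.645·0.010259/1.001232 = 0.01686.
So the interval runs from 0.3449 to 0.3786.

(0.3449, 0.3786)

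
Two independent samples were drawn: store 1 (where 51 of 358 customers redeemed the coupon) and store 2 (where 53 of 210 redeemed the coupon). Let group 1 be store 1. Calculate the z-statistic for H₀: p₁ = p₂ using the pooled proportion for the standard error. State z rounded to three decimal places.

p̂₁ = 51/358 = 0.14246, p̂₂ = 53/210 = 0.25238.
Pooled p̂ = (51+53)/(358+210) = 104/568 = 0.18310.
Pooled SE = √[0.1495735·0.00755520] ≈ 0.033616.
z = (p̂₁ − p̂₂)/SE = (0.14246 − 0.25238)/0.033616 = -0.10992/0.033616 = -3.270.

z = -3.270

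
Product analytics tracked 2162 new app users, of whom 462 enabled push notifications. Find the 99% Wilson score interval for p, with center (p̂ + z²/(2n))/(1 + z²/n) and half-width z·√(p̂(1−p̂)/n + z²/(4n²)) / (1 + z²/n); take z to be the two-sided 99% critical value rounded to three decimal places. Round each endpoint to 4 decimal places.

(0.1919, 0.2373)

Here p̂ = 462/2162 = 0.21369 and z = 2.576 (z² = 6.635776).
1 + z²/n = 1.003069.
Center = (0.21369 + 0.001535)/1.003069 = 0.21457.
Radicand: p̂(1−p̂)/n + z²/(4n²) = 0.000077718 + 0.000000355 = 0.000078073.
Half-width = 2.576·√0.000078073/1.003069 = 0.02269.
CI: 0.21457 ± 0.02269 = (0.1919, 0.2373).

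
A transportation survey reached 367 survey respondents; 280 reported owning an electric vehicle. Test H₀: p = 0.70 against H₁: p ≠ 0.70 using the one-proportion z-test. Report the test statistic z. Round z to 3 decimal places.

p̂ = 280/367 = 0.76294.
SE₀ = √(0.70·0.30/367) = 0.023921.
z = (p̂ − p₀)/SE = (0.76294 − 0.70)/0.023921 = 2.631.

z = 2.631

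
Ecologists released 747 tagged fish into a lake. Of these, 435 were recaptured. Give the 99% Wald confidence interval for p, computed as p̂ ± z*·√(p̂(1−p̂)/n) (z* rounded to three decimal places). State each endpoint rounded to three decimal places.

(0.536, 0.629)

p̂ = 435/747 = 0.58233.
SE(p̂) = √(0.58233·0.41767/747) = 0.018044.
The 99% critical value is z* = 2.576.
Margin of error: 2.576 × 0.018044 = 0.04648.
So the interval runs from 0.536 to 0.629.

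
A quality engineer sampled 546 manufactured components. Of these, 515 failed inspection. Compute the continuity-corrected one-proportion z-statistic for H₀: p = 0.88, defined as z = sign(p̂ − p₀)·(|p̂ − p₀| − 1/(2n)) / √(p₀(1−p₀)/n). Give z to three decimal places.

z = 4.480

The sample proportion is 515/546 = 0.94322. p̂ − p₀ = 0.063223.
1/(2n) = 0.000916.
Corrected numerator: |0.063223| − 0.000916 = 0.062307.
Null standard error: √(0.88·0.12/546) = √0.000193407 = 0.013907.
z = (+)0.062307/0.013907 = 4.480.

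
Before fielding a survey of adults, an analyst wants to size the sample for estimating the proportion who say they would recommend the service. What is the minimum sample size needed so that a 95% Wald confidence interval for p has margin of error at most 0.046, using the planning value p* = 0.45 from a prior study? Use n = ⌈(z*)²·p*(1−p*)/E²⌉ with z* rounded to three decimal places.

The 95% critical value is z* = 1.960.
p*(1−p*) = 0.2475.
(z*)²·p*(1−p*)/E² = 3.841600·0.2475/0.002116 = 449.336.
⌈449.336⌉ = 450.

n = 450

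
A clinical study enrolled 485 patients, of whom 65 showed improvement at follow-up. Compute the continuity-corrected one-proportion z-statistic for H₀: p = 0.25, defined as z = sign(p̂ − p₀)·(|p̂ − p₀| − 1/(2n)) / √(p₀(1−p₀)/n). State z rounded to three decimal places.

z = -5.846

With x = 65 successes in n = 485, p̂ = 0.13402. p̂ − p₀ = -0.115979.
1/(2n) = 0.001031.
Corrected numerator: |-0.115979| − 0.001031 = 0.114948.
Under H₀, SE = √(p₀(1−p₀)/n) = √(0.25·0.75/485) = √0.000386598 = 0.019662.
z = (−)0.114948/0.019662 = -5.846.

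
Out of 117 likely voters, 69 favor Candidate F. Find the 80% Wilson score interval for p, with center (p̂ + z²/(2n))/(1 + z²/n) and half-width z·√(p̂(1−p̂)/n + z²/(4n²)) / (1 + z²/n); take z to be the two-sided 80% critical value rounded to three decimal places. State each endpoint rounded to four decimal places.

Here p̂ = 69/117 = 0.58974 and z = 1.282 (z² = 1.643524).
1 + z²/n = 1.014047.
Adjusted center: (0.58974 + z²/(2n))/1.014047 = 0.58850.
Radicand: p̂(1−p̂)/n + z²/(4n²) = 0.002067915 + 0.000030015 = 0.002097930.
Half-width = z·√(radicand)/denom = 1.282·0.045803/1.014047 = 0.05791.
CI: 0.58850 ± 0.05791 = (0.5306, 0.6464).

(0.5306, 0.6464)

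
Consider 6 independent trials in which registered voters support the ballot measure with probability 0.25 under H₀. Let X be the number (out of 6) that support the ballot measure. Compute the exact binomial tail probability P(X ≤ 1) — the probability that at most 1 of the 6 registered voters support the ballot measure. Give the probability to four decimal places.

P = 0.5339

X is binomial with n = 6 and p = 0.25.
P(X ≤ 1) = C(6,0)·0.25^0·0.75^6 + C(6,1)·0.25^1·0.75^5.
= 0.177979 + 0.355957 = 0.5339.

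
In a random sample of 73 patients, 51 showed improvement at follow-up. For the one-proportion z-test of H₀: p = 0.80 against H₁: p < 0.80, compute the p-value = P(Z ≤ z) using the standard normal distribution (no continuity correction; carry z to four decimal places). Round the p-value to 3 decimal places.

p-value = 0.015

p̂ = 51/73 = 0.69863.
SE₀ = √(0.80·0.20/73) = 0.046816.
z = (p̂ − p₀)/SE = (51/73 − 0.80)/0.046816 ≈ -2.1653.
From the standard normal, P(Z ≤ z) = 0.015.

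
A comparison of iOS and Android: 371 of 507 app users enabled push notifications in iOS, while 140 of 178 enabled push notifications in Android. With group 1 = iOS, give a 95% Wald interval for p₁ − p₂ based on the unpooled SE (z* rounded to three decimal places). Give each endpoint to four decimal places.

(-0.1263, 0.0167)

p̂₁ = 0.73176, p̂₂ = 0.78652, so the observed difference is -0.05476.
SE = √(0.000387159 + 0.000943304) = √0.001330463 = 0.036476.
z* = 1.960 at the 95% level. Margin = 1.960·0.036476 = 0.07149.
So the interval runs from -0.1263 to 0.0167.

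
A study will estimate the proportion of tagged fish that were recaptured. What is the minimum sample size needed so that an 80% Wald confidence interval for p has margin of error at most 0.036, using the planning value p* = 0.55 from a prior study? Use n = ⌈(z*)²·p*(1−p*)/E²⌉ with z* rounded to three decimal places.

z* = 1.282 at the 80% level.
p*(1−p*) = 0.2475.
Required n before rounding: 1.643524 × 0.2475 / 0.036² = 313.867.
⌈313.867⌉ = 314.

n = 314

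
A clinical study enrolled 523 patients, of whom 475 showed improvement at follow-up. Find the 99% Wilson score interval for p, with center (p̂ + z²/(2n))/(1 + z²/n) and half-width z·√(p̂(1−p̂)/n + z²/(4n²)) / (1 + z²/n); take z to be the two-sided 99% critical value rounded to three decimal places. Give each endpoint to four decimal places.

(0.8704, 0.9358)

p̂ = 475/523 = 0.90822; z = 2.576, so z² = 6.635776.
1 + z²/n = 1.012688.
Adjusted center: (0.90822 + z²/(2n))/1.012688 = 0.90311.
Radicand: p̂(1−p̂)/n + z²/(4n²) = 0.000159379 + 0.000006065 = 0.000165444.
Half-width = 2.576·√0.000165444/1.012688 = 0.03272.
So the interval runs from 0.8704 to 0.9358.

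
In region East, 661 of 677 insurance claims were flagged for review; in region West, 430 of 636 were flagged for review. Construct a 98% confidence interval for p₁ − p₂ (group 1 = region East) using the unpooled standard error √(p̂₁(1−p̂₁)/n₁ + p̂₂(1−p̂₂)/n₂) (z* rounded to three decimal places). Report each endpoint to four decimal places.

(0.2550, 0.3455)

p̂₁ = 661/677 = 0.97637, p̂₂ = 430/636 = 0.67610; p̂₁ − p̂₂ = 0.30027.
Unpooled SE = √(p̂₁(1−p̂₁)/n₁ + p̂₂(1−p̂₂)/n₂) = √(0.000034084 + 0.000344322) = 0.019453.
For 98% confidence, z* = 2.326. Margin = 2.326·0.019453 = 0.04525.
CI: 0.30027 ± 0.04525 = (0.2550, 0.3455).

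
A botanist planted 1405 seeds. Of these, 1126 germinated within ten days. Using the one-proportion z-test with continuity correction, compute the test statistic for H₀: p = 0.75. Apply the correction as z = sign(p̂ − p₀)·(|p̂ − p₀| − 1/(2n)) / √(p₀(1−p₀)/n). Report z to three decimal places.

z = 4.421

The sample proportion is 1126/1405 = 0.80142. p̂ − p₀ = 0.051423.
Continuity correction 1/(2n) = 1/2810 = 0.000356.
Corrected numerator: |0.051423| − 0.000356 = 0.051067.
Null standard error: √(0.75·0.25/1405) = √0.000133452 = 0.011552.
z = (+)0.051067/0.011552 = 4.421.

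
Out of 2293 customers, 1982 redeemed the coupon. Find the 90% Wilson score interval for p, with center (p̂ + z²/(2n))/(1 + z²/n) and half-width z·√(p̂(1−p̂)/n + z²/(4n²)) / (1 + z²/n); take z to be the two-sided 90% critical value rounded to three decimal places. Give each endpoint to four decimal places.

(0.8522, 0.8757)

p̂ = 1982/2293 = 0.86437; z = 1.645, so z² = 2.706025.
Denominator 1 + z²/n = 1 + 2.706025/2293 = 1.001180.
Adjusted center: (0.86437 + z²/(2n))/1.001180 = 0.86394.
Radicand: p̂(1−p̂)/n + z²/(4n²) = 0.000051127 + 0.000000129 = 0.000051256.
Half-width = z·√(radicand)/denom = 1.645·0.007159/1.001180 = 0.01176.
So the interval runs from 0.8522 to 0.8757.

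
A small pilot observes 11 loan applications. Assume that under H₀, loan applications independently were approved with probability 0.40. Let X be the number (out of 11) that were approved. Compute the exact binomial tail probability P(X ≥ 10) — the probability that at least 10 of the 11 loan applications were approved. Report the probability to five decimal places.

X is binomial with n = 11 and p = 0.40.
P(X ≥ 10) = C(11,10)·0.40^10·0.60^1 + C(11,11)·0.40^11·0.60^0.
= 0.000692 + 0.000042 = 0.00073.

P = 0.00073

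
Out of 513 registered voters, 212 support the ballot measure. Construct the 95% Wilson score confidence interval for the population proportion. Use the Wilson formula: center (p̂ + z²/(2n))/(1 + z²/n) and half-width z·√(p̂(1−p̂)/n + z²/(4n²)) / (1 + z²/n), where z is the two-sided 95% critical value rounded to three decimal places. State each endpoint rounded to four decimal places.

Here p̂ = 212/513 = 0.41326 and z = 1.960 (z² = 3.841600).
Denominator 1 + z²/n = 1 + 3.841600/513 = 1.007488.
Adjusted center: (0.41326 + z²/(2n))/1.007488 = 0.41390.
Radicand: p̂(1−p̂)/n + z²/(4n²) = 0.000472662 + 0.000003649 = 0.000476311.
Half-width = 1.960·√0.000476311/1.007488 = 0.04246.
So the interval runs from 0.3714 to 0.4564.

(0.3714, 0.4564)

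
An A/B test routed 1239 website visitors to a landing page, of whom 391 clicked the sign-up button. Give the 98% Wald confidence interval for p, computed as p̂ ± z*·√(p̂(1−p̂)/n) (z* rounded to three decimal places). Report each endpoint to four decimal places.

(0.2849, 0.3463)

The sample proportion is 391/1239 = 0.31558.
SE = √(p̂(1−p̂)/n) = √(0.215988/1239) = 0.013203.
The 98% critical value is z* = 2.326.
Margin of error: 2.326 × 0.013203 = 0.03071.
So the interval runs from 0.2849 to 0.3463.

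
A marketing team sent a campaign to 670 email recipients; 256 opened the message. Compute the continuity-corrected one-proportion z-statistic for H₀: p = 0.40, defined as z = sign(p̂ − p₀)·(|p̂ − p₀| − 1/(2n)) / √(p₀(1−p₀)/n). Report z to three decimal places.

z = -0.907

The sample proportion is 256/670 = 0.38209. p̂ − p₀ = -0.017910.
Continuity correction 1/(2n) = 1/1340 = 0.000746.
Corrected numerator: |-0.017910| − 0.000746 = 0.017164.
SE₀ = √(0.40·0.60/670) = 0.018926.
z = (−)0.017164/0.018926 = -0.907.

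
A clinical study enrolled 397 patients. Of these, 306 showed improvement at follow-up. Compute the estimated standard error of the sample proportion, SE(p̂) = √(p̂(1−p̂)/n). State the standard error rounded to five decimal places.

With x = 306 successes in n = 397, p̂ = 0.77078.
p̂(1−p̂) = 0.176678.
SE = √(0.176678/397) = 0.02110.

SE = 0.02110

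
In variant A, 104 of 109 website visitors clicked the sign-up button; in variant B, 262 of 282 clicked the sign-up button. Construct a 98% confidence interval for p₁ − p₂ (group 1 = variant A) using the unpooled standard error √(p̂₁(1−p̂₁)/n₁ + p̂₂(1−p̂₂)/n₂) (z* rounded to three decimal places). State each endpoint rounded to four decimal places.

(-0.0336, 0.0837)

p̂₁ = 0.95413, p̂₂ = 0.92908, so the observed difference is 0.02505.
Unpooled SE = √(p̂₁(1−p̂₁)/n₁ + p̂₂(1−p̂₂)/n₂) = √(0.000401535 + 0.000233660) = 0.025203.
For 98% confidence, z* = 2.326. Margin = 2.326·0.025203 = 0.05862.
So the interval runs from -0.0336 to 0.0837.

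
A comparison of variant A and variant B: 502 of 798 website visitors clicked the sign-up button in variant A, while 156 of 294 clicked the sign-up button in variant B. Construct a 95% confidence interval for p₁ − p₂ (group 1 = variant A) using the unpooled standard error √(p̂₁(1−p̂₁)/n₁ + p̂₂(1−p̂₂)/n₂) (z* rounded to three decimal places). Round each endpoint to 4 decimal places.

p̂₁ = 502/798 = 0.62907, p̂₂ = 156/294 = 0.53061; p̂₁ − p̂₂ = 0.09846.
SE = √(0.000292406 + 0.000847153) = √0.001139559 = 0.033757.
The 95% critical value is z* = 1.960. Margin = 1.960·0.033757 = 0.06616.
So the interval runs from 0.0323 to 0.1646.

(0.0323, 0.1646)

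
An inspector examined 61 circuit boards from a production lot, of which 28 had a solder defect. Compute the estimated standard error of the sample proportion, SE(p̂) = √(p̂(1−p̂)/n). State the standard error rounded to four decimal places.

With x = 28 successes in n = 61, p̂ = 0.45902.
p̂(1−p̂) = 0.248321.
SE = √(0.248321/61) = 0.0638.

SE = 0.0638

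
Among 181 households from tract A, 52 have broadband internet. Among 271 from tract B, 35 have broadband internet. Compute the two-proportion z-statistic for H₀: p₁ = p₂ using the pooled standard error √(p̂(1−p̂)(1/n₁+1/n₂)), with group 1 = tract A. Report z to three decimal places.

Sample proportions: p̂₁ = 52/181 = 0.28729 and p̂₂ = 35/271 = 0.12915.
Pooled p̂ = (52+35)/(181+271) = 87/452 = 0.19248.
Pooled SE = √[0.1554301·0.00921490] ≈ 0.037845.
z = 0.15814/0.037845 = 4.179.

z = 4.179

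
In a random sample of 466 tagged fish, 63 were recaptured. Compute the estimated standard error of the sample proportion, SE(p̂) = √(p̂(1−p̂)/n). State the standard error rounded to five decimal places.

The sample proportion is 63/466 = 0.13519.
p̂(1−p̂) = 0.13519·0.86481 = 0.116914.
SE = √(0.116914/466) = √0.000250888 = 0.01584.

SE = 0.01584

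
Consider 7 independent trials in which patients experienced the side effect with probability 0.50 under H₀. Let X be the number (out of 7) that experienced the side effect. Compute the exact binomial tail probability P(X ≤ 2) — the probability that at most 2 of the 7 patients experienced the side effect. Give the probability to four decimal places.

X ~ Binomial(n=7, p=0.50).
P(X ≤ 2) = C(7,0)·0.50^0·0.50^7 + C(7,1)·0.50^1·0.50^6 + C(7,2)·0.50^2·0.50^5.
= 0.007812 + 0.054688 + 0.164062 = 0.2266.

P = 0.2266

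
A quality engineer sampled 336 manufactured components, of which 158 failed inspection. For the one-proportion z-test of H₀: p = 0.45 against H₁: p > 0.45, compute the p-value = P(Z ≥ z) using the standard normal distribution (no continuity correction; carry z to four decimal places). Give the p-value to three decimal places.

With x = 158 successes in n = 336, p̂ = 0.47024.
Null standard error: √(0.45·0.55/336) = √0.000736607 = 0.027141.
z = (p̂ − p₀)/SE = (158/336 − 0.45)/0.027141 ≈ 0.7457.
p-value = P(Z ≥ z) with z = 0.7457 → 0.228.

p-value = 0.228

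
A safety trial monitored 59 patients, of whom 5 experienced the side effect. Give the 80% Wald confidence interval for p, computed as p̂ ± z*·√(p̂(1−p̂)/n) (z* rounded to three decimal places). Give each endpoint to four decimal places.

With x = 5 successes in n = 59, p̂ = 0.08475.
SE(p̂) = √(0.08475·0.91525/59) = 0.036258.
For 80% confidence, z* = 1.282.
Margin of error: 1.282 × 0.036258 = 0.04648.
Interval: 0.08475 ± 0.04648 → (0.0383, 0.1312).

(0.0383, 0.1312)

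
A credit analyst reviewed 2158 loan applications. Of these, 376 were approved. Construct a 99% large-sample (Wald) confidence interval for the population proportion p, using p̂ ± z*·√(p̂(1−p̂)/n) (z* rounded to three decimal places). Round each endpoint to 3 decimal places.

(0.153, 0.195)

Sample proportion p̂ = 376/2158 = 0.17424.
Standard error of p̂: √(0.143877/2158) = √0.000066672 = 0.008165.
For 99% confidence, z* = 2.576.
Margin of error: 2.576 × 0.008165 = 0.02103.
CI: 0.17424 ± 0.02103 = (0.153, 0.195).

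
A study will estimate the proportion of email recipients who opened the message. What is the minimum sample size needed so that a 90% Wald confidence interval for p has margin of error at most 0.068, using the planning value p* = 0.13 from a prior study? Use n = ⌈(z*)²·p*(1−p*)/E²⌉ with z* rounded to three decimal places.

z* = 1.645 at the 90% level.
p*(1−p*) = 0.13·0.87 = 0.1131.
(z*)²·p*(1−p*)/E² = 2.706025·0.1131/0.004624 = 66.188.
⌈66.188⌉ = 67.

n = 67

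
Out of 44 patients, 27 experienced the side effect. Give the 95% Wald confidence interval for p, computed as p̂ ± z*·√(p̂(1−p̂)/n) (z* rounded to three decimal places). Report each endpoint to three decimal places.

With x = 27 successes in n = 44, p̂ = 0.61364.
Standard error of p̂: √(0.237087/44) = √0.005388336 = 0.073405.
z* = 1.960 at the 95% level.
Margin = 1.960·0.073405 = 0.14387.
Interval: 0.61364 ± 0.14387 → (0.470, 0.758).

(0.470, 0.758)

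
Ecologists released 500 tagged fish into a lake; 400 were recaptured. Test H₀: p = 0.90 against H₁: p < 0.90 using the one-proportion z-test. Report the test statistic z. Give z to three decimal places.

Sample proportion p̂ = 400/500 = 0.80000.
SE₀ = √(0.90·0.10/500) = 0.013416.
z = (0.80000 − 0.90)/0.013416 = -0.10000/0.013416 = -7.454.

z = -7.454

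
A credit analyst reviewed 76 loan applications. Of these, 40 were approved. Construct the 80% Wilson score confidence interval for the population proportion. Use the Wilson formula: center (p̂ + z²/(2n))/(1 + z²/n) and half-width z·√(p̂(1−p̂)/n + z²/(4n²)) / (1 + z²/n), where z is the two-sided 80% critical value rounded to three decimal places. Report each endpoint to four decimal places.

(0.4531, 0.5984)

p̂ = 40/76 = 0.52632; z = 1.282, so z² = 1.643524.
1 + z²/n = 1.021625.
Center = (0.52632 + 0.010813)/1.021625 = 0.52576.
Radicand: p̂(1−p̂)/n + z²/(4n²) = 0.003280362 + 0.000071136 = 0.003351498.
Half-width = z·√(radicand)/denom = 1.282·0.057892/1.021625 = 0.07265.
Interval: 0.52576 ± 0.07265 → (0.4531, 0.5984).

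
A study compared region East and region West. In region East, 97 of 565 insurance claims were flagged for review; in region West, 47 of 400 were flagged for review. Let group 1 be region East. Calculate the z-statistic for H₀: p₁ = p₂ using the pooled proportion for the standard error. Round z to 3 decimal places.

z = 2.327

p̂₁ = 97/565 = 0.17168, p̂₂ = 47/400 = 0.11750.
Pooled p̂ = (97+47)/(565+400) = 144/965 = 0.14922.
Pooled SE = √[0.1269554·0.00426991] ≈ 0.023283.
z = (p̂₁ − p̂₂)/SE = (0.17168 − 0.11750)/0.023283 = 0.05418/0.023283 = 2.327.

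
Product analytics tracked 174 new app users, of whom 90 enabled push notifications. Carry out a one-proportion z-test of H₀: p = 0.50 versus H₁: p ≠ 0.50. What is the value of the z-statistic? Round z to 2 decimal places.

z = 0.45

Sample proportion p̂ = 90/174 = 0.51724.
SE₀ = √(0.50·0.50/174) = 0.037905.
z = (p̂ − p₀)/SE = (0.51724 − 0.50)/0.037905 = 0.45.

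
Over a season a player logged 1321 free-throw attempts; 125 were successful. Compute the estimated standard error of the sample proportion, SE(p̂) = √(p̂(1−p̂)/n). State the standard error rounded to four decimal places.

Sample proportion p̂ = 125/1321 = 0.09463.
p̂(1−p̂) = 0.09463·0.90537 = 0.085675.
Dividing by n and taking the root: √0.000064856 = 0.0081.

SE = 0.0081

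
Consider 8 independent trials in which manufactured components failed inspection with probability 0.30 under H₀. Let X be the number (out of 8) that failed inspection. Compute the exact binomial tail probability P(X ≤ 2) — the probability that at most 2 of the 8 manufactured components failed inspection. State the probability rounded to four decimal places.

P = 0.5518

X ~ Binomial(n=8, p=0.30).
P(X ≤ 2) = C(8,0)·0.30^0·0.70^8 + C(8,1)·0.30^1·0.70^7 + C(8,2)·0.30^2·0.70^6.
= 0.057648 + 0.197650 + 0.296475 = 0.5518.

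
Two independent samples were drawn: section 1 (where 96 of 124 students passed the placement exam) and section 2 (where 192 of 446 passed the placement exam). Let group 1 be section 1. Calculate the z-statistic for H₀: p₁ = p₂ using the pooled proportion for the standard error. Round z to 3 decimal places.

z = 6.771

Sample proportions: p̂₁ = 96/124 = 0.77419 and p̂₂ = 192/446 = 0.43049.
Pooled p̂ = (96+192)/(124+446) = 288/570 = 0.50526.
SE = √[p̂(1−p̂)(1/n₁+1/n₂)] = √[0.50526·0.49474·(1/124+1/446)] ≈ 0.050758.
z = 0.34370/0.050758 = 6.771.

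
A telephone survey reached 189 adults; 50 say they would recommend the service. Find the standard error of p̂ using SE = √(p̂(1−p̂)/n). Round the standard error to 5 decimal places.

SE = 0.03208

Sample proportion p̂ = 50/189 = 0.26455.
p̂(1−p̂) = 0.26455·0.73545 = 0.194563.
Dividing by n and taking the root: √0.001029434 = 0.03208.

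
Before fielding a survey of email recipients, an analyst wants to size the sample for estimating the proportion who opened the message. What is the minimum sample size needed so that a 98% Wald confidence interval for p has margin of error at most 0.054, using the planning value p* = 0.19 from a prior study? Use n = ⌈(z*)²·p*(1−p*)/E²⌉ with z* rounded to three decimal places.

For 98% confidence, z* = 2.326.
p*(1−p*) = 0.1539.
(z*)²·p*(1−p*)/E² = 5.410276·0.1539/0.002916 = 285.542.
Rounding up, n = 286.

n = 286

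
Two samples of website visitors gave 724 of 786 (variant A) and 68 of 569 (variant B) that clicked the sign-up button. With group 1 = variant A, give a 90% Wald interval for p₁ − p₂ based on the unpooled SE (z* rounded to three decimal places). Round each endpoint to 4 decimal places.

(0.7742, 0.8290)

p̂₁ = 0.92112, p̂₂ = 0.11951, so the observed difference is 0.80161.
Unpooled SE = √(p̂₁(1−p̂₁)/n₁ + p̂₂(1−p̂₂)/n₂) = √(0.000092441 + 0.000184931) = 0.016654.
z* = 1.645 at the 90% level. Margin = 1.645·0.016654 = 0.02740.
So the interval runs from 0.7742 to 0.8290.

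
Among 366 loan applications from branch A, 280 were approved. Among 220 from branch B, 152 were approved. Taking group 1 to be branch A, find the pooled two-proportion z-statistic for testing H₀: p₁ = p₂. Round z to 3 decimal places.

p̂₁ = 280/366 = 0.76503, p̂₂ = 152/220 = 0.69091.
Pooled p̂ = (280+152)/(366+220) = 432/586 = 0.73720.
Pooled SE = √[0.1937355·0.00727769] ≈ 0.037549.
z = 0.07412/0.037549 = 1.974.

z = 1.974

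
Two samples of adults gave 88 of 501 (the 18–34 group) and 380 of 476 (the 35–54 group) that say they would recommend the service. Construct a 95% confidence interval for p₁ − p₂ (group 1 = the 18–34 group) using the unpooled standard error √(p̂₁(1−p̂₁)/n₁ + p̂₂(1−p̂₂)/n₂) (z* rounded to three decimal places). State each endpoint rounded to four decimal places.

p̂₁ = 0.17565, p̂₂ = 0.79832, so the observed difference is -0.62267.
Unpooled SE = √(p̂₁(1−p̂₁)/n₁ + p̂₂(1−p̂₂)/n₂) = √(0.000289014 + 0.000338247) = 0.025045.
The 95% critical value is z* = 1.960. Margin of error = 0.04909.
CI: -0.62267 ± 0.04909 = (-0.6718, -0.5736).

(-0.6718, -0.5736)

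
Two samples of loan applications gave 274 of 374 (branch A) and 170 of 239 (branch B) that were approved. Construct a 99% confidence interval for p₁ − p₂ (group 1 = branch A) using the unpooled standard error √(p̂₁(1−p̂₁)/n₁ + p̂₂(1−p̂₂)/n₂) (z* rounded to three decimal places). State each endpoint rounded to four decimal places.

(-0.0745, 0.1171)

p̂₁ = 274/374 = 0.73262, p̂₂ = 170/239 = 0.71130; p̂₁ − p̂₂ = 0.02132.
Unpooled SE = √(p̂₁(1−p̂₁)/n₁ + p̂₂(1−p̂₂)/n₂) = √(0.000523764 + 0.000859220) = 0.037188.
The 99% critical value is z* = 2.576. Margin = 2.576·0.037188 = 0.09580.
So the interval runs from -0.0745 to 0.1171.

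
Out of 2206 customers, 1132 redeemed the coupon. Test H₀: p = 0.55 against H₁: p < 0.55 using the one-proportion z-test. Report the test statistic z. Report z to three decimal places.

p̂ = 1132/2206 = 0.51315.
Under H₀, SE = √(p₀(1−p₀)/n) = √(0.55·0.45/2206) = √0.000112194 = 0.010592.
Test statistic: z = -0.03685/0.010592 = -3.479.

z = -3.479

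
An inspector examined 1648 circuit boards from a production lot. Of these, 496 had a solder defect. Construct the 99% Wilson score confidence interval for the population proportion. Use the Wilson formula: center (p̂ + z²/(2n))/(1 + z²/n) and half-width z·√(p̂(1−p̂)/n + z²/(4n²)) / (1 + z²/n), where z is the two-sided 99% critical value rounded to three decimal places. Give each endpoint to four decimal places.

p̂ = 496/1648 = 0.30097; z = 2.576, so z² = 6.635776.
Denominator 1 + z²/n = 1 + 6.635776/1648 = 1.004027.
Adjusted center: (0.30097 + z²/(2n))/1.004027 = 0.30177.
Radicand: p̂(1−p̂)/n + z²/(4n²) = 0.000127662 + 0.000000611 = 0.000128273.
Half-width = z·√(radicand)/denom = 2.576·0.011326/1.004027 = 0.02906.
Interval: 0.30177 ± 0.02906 → (0.2727, 0.3308).

(0.2727, 0.3308)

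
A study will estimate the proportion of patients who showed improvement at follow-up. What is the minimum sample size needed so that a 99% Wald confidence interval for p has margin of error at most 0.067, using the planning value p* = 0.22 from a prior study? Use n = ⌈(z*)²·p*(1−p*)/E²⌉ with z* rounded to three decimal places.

n = 254

The 99% critical value is z* = 2.576.
p*(1−p*) = 0.22·0.78 = 0.1716.
(z*)²·p*(1−p*)/E² = 6.635776·0.1716/0.004489 = 253.664.
Rounding up, n = 254.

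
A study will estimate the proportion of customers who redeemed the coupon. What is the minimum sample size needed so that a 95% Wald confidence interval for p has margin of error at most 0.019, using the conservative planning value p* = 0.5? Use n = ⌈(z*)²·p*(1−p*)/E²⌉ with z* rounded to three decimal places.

The 95% critical value is z* = 1.960.
p*(1−p*) = 0.2500.
(z*)²·p*(1−p*)/E² = 3.841600·0.2500/0.000361 = 2660.388.
Rounding up, n = 2661.

n = 2661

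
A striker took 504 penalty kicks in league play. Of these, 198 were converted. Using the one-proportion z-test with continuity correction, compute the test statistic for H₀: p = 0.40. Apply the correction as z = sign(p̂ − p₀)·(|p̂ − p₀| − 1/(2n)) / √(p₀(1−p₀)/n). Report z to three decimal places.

The sample proportion is 198/504 = 0.39286. p̂ − p₀ = -0.007143.
1/(2n) = 0.000992.
Corrected numerator: |-0.007143| − 0.000992 = 0.006151.
Null standard error: √(0.40·0.60/504) = √0.000476190 = 0.021822.
z = −0.006151/0.021822 = -0.282.

z = -0.282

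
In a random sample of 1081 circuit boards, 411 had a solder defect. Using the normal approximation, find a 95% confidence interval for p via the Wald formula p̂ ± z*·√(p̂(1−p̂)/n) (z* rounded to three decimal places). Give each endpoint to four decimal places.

(0.3513, 0.4091)

With x = 411 successes in n = 1081, p̂ = 0.38020.
SE = √(p̂(1−p̂)/n) = √(0.235649/1081) = 0.014765.
z* = 1.960 at the 95% level.
Margin of error: 1.960 × 0.014765 = 0.02894.
So the interval runs from 0.3513 to 0.4091.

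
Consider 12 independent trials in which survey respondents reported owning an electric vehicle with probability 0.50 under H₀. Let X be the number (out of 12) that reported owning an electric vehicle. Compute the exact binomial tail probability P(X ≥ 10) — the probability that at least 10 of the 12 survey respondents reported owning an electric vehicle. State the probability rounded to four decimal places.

X is binomial with n = 12 and p = 0.50.
P(X ≥ 10) = C(12,10)·0.50^10·0.50^2 + C(12,11)·0.50^11·0.50^1 + C(12,12)·0.50^12·0.50^0.
= 0.016113 + 0.002930 + 0.000244 = 0.0193.

P = 0.0193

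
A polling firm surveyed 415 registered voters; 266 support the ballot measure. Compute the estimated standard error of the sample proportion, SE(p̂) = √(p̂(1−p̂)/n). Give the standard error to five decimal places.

SE = 0.02355

p̂ = 266/415 = 0.64096.
p̂(1−p̂) = 0.230130.
SE = √(0.230130/415) = √0.000554530 = 0.02355.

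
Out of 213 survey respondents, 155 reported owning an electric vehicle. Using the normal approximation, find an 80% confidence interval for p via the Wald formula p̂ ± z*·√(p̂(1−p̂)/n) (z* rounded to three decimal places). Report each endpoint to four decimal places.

(0.6886, 0.7668)

The sample proportion is 155/213 = 0.72770.
SE = √(p̂(1−p̂)/n) = √(0.198153/213) = 0.030501.
z* = 1.282 at the 80% level.
Margin of error: 1.282 × 0.030501 = 0.03910.
So the interval runs from 0.6886 to 0.7668.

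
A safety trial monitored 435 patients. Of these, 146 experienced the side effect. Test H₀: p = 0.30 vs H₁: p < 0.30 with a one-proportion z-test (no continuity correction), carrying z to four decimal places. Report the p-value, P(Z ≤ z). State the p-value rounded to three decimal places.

p-value = 0.948

The sample proportion is 146/435 = 0.33563.
Under H₀, SE = √(p₀(1−p₀)/n) = √(0.30·0.70/435) = √0.000482759 = 0.021972.
z = (p̂ − p₀)/SE = (146/435 − 0.30)/0.021972 ≈ 1.6217.
p-value = P(Z ≤ z) with z = 1.6217 → 0.948.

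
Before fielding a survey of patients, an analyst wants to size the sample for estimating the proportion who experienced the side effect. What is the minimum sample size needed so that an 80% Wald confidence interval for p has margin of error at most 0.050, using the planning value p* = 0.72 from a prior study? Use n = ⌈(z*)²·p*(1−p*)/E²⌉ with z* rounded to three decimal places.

The 80% critical value is z* = 1.282.
p*(1−p*) = 0.2016.
(z*)²·p*(1−p*)/E² = 1.643524·0.2016/0.002500 = 132.534.
⌈132.534⌉ = 133.

n = 133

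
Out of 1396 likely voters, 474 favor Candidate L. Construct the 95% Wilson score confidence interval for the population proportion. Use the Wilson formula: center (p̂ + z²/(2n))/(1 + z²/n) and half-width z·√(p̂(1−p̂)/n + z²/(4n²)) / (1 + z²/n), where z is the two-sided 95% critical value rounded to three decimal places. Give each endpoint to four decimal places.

p̂ = 474/1396 = 0.33954; z = 1.960, so z² = 3.841600.
Denominator 1 + z²/n = 1 + 3.841600/1396 = 1.002752.
Adjusted center: (0.33954 + z²/(2n))/1.002752 = 0.33998.
Radicand: p̂(1−p̂)/n + z²/(4n²) = 0.000160640 + 0.000000493 = 0.000161133.
Half-width = z·√(radicand)/denom = 1.960·0.012694/1.002752 = 0.02481.
So the interval runs from 0.3152 to 0.3648.

(0.3152, 0.3648)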